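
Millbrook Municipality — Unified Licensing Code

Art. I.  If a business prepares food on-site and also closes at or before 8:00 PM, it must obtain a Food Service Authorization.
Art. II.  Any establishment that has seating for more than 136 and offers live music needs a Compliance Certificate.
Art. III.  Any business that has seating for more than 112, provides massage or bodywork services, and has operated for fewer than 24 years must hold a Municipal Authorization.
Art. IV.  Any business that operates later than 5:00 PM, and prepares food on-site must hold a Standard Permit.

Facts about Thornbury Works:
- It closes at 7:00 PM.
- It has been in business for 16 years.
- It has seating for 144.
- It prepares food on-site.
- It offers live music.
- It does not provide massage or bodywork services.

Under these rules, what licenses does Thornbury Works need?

Art. I. prepares food on-site; closes 7:00 PM, at/before 8:00 PM → Food Service Authorization required.
Art. II. seating 144 > 136; offers live music → Compliance Certificate required.
Art. III. seating 144 > 112; does not provide massage or bodywork services; years in business 16 < 24 → Municipal Authorization not required.
Art. IV. closes 7:00 PM, after 5:00 PM; prepares food on-site → Standard Permit required.

Compliance Certificate, Food Service Authorization, Standard Permit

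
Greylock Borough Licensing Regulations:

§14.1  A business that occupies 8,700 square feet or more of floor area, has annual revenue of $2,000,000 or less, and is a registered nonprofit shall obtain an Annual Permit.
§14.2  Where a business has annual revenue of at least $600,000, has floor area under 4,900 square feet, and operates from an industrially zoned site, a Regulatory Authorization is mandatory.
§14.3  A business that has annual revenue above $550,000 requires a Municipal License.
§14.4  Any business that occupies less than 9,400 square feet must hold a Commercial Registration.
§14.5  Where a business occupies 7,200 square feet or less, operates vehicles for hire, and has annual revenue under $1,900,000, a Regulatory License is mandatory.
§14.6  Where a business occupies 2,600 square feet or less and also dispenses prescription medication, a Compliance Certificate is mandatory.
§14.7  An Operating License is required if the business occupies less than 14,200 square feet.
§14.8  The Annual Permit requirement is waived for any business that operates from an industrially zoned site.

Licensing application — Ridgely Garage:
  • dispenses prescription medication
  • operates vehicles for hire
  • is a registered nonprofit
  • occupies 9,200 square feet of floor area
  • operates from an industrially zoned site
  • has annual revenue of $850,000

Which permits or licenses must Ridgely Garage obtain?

§14.1 floor area 9,200 square feet ≥ 8,700 square feet; revenue $850,000 ≤ $2,000,000; is a registered nonprofit → Annual Permit required.
§14.2 revenue $850,000 ≥ $600,000; floor area 9,200 square feet ≥ 4,900 square feet; operates from an industrially zoned site → Regulatory Authorization not required.
§14.3 revenue $850,000 > $550,000 → Municipal License required.
§14.4 floor area 9,200 square feet < 9,400 square feet → Commercial Registration required.
§14.5 floor area 9,200 square feet > 7,200 square feet; operates vehicles for hire; revenue $850,000 < $1,900,000 → Regulatory License not required.
§14.6 floor area 9,200 square feet > 2,600 square feet; dispenses prescription medication → Compliance Certificate not required.
§14.7 floor area 9,200 square feet < 14,200 square feet → Operating License required.
§14.8 operates from an industrially zoned site → exempt from Annual Permit.

Commercial Registration, Municipal License, Operating License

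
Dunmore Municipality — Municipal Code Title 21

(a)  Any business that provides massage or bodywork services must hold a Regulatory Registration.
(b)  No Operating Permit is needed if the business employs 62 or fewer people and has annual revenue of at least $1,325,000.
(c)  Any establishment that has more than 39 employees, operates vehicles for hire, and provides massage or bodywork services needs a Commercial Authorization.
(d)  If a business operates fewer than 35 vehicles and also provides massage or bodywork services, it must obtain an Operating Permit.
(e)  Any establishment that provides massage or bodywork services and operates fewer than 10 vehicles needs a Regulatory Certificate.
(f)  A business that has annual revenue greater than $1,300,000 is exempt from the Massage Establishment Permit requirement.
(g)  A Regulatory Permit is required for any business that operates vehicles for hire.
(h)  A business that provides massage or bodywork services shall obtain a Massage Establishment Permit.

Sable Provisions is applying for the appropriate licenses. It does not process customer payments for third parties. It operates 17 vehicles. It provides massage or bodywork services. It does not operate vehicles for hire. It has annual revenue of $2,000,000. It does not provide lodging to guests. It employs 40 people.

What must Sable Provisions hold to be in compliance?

Regulatory Registration

(a) provides massage or bodywork services → Regulatory Registration required.
(b) employees 40 ≤ 62; revenue $2,000,000 ≥ $1,325,000 → exempt from Operating Permit.
(c) employees 40 > 39; does not operate vehicles for hire; provides massage or bodywork services → Commercial Authorization not required.
(d) vehicles 17 < 35; provides massage or bodywork services → Operating Permit required.
(e) provides massage or bodywork services; vehicles 17 ≥ 10 → Regulatory Certificate not required.
(f) revenue $2,000,000 > $1,300,000 → exempt from Massage Establishment Permit.
(g) does not operate vehicles for hire → Regulatory Permit not required.
(h) provides massage or bodywork services → Massage Establishment Permit required.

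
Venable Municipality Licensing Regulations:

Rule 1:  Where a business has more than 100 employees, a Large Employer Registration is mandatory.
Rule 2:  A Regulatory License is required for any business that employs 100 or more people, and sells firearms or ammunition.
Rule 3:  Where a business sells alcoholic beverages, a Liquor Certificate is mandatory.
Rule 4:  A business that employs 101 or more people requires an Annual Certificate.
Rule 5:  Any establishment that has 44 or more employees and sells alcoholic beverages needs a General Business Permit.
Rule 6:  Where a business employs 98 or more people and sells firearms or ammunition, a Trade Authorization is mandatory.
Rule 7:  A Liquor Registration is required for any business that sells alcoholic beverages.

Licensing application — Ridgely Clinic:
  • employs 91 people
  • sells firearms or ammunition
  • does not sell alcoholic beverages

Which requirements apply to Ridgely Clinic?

None

Rule 1: employees 91 ≤ 100 → Large Employer Registration not required.
Rule 2: employees 91 < 100; sells firearms or ammunition → Regulatory License not required.
Rule 3: does not sell alcoholic beverages → Liquor Certificate not required.
Rule 4: employees 91 < 101 → Annual Certificate not required.
Rule 5: employees 91 ≥ 44; does not sell alcoholic beverages → General Business Permit not required.
Rule 6: employees 91 < 98; sells firearms or ammunition → Trade Authorization not required.
Rule 7: does not sell alcoholic beverages → Liquor Registration not required.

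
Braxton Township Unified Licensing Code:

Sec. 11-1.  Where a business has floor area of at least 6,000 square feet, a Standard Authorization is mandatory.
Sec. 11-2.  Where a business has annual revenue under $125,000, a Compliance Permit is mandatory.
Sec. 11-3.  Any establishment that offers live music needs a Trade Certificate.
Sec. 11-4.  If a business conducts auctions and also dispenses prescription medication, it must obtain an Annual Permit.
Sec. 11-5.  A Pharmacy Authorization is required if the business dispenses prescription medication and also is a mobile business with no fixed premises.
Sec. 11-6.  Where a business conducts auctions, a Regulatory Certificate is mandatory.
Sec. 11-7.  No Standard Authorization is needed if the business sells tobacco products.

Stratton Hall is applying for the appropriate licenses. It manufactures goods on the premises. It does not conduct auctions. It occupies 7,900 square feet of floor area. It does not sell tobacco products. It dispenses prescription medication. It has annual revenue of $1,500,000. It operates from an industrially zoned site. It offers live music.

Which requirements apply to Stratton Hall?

Standard Authorization, Trade Certificate

Sec. 11-1. floor area 7,900 square feet ≥ 6,000 square feet → Standard Authorization required.
Sec. 11-2. revenue $1,500,000 ≥ $125,000 → Compliance Permit not required.
Sec. 11-3. offers live music → Trade Certificate required.
Sec. 11-4. does not conduct auctions; dispenses prescription medication → Annual Permit not required.
Sec. 11-5. dispenses prescription medication; operates from an industrially zoned site (not: is a mobile business with no fixed premises) → Pharmacy Authorization not required.
Sec. 11-6. does not conduct auctions → Regulatory Certificate not required.
Sec. 11-7. does not sell tobacco products → Standard Authorization exemption does not apply.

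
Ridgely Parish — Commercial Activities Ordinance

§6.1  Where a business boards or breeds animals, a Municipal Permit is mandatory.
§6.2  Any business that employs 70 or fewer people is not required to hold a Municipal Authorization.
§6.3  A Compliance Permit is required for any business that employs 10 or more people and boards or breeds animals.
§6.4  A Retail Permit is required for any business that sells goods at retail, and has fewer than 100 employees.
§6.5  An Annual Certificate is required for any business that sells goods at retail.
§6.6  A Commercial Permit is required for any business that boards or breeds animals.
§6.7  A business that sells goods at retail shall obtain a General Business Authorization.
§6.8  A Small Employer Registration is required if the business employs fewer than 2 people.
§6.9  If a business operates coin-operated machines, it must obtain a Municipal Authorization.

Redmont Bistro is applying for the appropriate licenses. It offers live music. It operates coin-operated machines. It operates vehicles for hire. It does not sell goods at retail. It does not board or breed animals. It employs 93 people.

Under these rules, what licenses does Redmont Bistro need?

§6.1 does not board or breed animals → Municipal Permit not required.
§6.2 employees 93 > 70 → Municipal Authorization exemption does not apply.
§6.3 employees 93 ≥ 10; does not board or breed animals → Compliance Permit not required.
§6.4 does not sell goods at retail; employees 93 < 100 → Retail Permit not required.
§6.5 does not sell goods at retail → Annual Certificate not required.
§6.6 does not board or breed animals → Commercial Permit not required.
§6.7 does not sell goods at retail → General Business Authorization not required.
§6.8 employees 93 ≥ 2 → Small Employer Registration not required.
§6.9 operates coin-operated machines → Municipal Authorization required.

Municipal Authorization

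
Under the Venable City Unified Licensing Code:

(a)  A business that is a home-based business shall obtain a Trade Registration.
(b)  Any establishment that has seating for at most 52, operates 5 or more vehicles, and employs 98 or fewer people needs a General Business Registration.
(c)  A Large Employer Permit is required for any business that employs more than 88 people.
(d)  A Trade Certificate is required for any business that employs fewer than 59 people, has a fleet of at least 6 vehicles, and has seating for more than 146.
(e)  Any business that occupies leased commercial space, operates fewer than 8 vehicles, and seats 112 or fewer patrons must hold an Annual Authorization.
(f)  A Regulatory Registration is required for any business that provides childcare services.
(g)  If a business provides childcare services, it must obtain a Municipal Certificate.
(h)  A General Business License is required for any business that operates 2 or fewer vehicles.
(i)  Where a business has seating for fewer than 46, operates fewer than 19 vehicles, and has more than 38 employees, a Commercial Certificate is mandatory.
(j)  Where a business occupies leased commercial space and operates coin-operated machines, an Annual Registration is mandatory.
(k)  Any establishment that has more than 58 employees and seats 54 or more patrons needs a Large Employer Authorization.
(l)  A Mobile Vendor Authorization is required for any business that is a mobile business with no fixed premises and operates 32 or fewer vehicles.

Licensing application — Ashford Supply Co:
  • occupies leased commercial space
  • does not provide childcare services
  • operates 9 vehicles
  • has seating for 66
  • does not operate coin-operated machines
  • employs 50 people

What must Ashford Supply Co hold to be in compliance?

None

(a) occupies leased commercial space (not: is a home-based business) → Trade Registration not required.
(b) seating 66 > 52; vehicles 9 ≥ 5; employees 50 ≤ 98 → General Business Registration not required.
(c) employees 50 ≤ 88 → Large Employer Permit not required.
(d) employees 50 < 59; vehicles 9 ≥ 6; seating 66 ≤ 146 → Trade Certificate not required.
(e) occupies leased commercial space; vehicles 9 ≥ 8; seating 66 ≤ 112 → Annual Authorization not required.
(f) does not provide childcare services → Regulatory Registration not required.
(g) does not provide childcare services → Municipal Certificate not required.
(h) vehicles 9 > 2 → General Business License not required.
(i) seating 66 ≥ 46; vehicles 9 < 19; employees 50 > 38 → Commercial Certificate not required.
(j) occupies leased commercial space; does not operate coin-operated machines → Annual Registration not required.
(k) employees 50 ≤ 58; seating 66 ≥ 54 → Large Employer Authorization not required.
(l) occupies leased commercial space (not: is a mobile business with no fixed premises); vehicles 9 ≤ 32 → Mobile Vendor Authorization not required.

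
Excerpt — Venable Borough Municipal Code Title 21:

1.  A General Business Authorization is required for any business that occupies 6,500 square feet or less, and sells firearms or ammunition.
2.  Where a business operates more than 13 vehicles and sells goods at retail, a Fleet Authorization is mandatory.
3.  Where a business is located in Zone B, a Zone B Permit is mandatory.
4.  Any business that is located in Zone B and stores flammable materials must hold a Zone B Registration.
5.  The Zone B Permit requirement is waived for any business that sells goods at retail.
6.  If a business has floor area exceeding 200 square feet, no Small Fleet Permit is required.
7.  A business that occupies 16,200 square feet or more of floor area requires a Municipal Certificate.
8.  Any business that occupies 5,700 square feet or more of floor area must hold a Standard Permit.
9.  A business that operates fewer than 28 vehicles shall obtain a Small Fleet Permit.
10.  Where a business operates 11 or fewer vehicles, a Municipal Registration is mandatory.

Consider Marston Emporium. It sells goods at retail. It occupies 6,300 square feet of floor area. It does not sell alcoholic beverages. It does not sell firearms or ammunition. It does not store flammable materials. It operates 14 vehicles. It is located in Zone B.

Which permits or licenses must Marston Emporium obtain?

1. floor area 6,300 square feet ≤ 6,500 square feet; does not sell firearms or ammunition → General Business Authorization not required.
2. vehicles 14 > 13; sells goods at retail → Fleet Authorization required.
3. is located in Zone B → Zone B Permit required.
4. is located in Zone B; does not store flammable materials → Zone B Registration not required.
5. sells goods at retail → exempt from Zone B Permit.
6. floor area 6,300 square feet > 200 square feet → exempt from Small Fleet Permit.
7. floor area 6,300 square feet < 16,200 square feet → Municipal Certificate not required.
8. floor area 6,300 square feet ≥ 5,700 square feet → Standard Permit required.
9. vehicles 14 < 28 → Small Fleet Permit required.
10. vehicles 14 > 11 → Municipal Registration not required.

Fleet Authorization, Standard Permit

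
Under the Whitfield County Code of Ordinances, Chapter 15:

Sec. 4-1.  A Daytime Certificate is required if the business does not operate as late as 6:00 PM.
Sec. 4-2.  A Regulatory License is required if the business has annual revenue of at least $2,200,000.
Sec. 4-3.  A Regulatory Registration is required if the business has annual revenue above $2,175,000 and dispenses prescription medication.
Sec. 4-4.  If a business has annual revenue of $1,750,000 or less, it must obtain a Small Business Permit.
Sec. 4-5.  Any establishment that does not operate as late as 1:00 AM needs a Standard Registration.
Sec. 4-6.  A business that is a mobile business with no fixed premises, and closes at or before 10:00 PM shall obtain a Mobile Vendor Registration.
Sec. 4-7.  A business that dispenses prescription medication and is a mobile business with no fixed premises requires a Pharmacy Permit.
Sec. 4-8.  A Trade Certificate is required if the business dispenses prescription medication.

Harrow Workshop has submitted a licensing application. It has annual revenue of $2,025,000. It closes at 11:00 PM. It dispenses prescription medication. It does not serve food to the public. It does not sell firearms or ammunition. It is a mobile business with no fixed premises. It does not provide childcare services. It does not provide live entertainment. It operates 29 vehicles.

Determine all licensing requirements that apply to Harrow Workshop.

Pharmacy Permit, Standard Registration, Trade Certificate

Sec. 4-1. closes 11:00 PM, after 6:00 PM → Daytime Certificate not required.
Sec. 4-2. revenue $2,025,000 < $2,200,000 → Regulatory License not required.
Sec. 4-3. revenue $2,025,000 ≤ $2,175,000; dispenses prescription medication → Regulatory Registration not required.
Sec. 4-4. revenue $2,025,000 > $1,750,000 → Small Business Permit not required.
Sec. 4-5. closes 11:00 PM, at/before 1:00 AM → Standard Registration required.
Sec. 4-6. is a mobile business with no fixed premises; closes 11:00 PM, after 10:00 PM → Mobile Vendor Registration not required.
Sec. 4-7. dispenses prescription medication; is a mobile business with no fixed premises → Pharmacy Permit required.
Sec. 4-8. dispenses prescription medication → Trade Certificate required.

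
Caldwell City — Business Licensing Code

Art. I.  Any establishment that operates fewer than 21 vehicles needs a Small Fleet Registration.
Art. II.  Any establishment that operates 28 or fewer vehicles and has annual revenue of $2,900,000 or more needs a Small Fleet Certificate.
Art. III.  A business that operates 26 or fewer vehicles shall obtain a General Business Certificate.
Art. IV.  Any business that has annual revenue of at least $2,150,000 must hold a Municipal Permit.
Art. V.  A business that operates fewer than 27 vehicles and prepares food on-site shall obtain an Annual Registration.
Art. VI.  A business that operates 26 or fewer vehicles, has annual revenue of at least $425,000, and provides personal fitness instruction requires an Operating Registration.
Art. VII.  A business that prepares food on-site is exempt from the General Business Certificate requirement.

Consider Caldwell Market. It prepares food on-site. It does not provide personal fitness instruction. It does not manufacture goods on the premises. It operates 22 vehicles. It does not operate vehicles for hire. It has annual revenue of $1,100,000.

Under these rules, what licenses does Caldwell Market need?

Annual Registration

Art. I. vehicles 22 ≥ 21 → Small Fleet Registration not required.
Art. II. vehicles 22 ≤ 28; revenue $1,100,000 < $2,900,000 → Small Fleet Certificate not required.
Art. III. vehicles 22 ≤ 26 → General Business Certificate required.
Art. IV. revenue $1,100,000 < $2,150,000 → Municipal Permit not required.
Art. V. vehicles 22 < 27; prepares food on-site → Annual Registration required.
Art. VI. vehicles 22 ≤ 26; revenue $1,100,000 ≥ $425,000; does not provide personal fitness instruction → Operating Registration not required.
Art. VII. prepares food on-site → exempt from General Business Certificate.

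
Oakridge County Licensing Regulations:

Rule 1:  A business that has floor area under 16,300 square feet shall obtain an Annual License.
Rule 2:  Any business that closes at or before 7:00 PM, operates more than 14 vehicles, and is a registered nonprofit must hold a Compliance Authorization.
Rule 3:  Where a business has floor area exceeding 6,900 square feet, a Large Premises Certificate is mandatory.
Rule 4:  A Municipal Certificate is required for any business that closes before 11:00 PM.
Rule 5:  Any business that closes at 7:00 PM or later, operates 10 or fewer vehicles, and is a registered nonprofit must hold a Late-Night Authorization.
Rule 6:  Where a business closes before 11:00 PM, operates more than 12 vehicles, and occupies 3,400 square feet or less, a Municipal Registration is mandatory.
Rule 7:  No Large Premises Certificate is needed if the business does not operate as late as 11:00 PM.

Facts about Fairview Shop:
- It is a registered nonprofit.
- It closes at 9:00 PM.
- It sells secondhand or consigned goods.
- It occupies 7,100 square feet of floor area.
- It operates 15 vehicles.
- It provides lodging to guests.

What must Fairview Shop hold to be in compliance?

Annual License, Municipal Certificate

Rule 1: floor area 7,100 square feet < 16,300 square feet → Annual License required.
Rule 2: closes 9:00 PM, after 7:00 PM; vehicles 15 > 14; is a registered nonprofit → Compliance Authorization not required.
Rule 3: floor area 7,100 square feet > 6,900 square feet → Large Premises Certificate required.
Rule 4: closes 9:00 PM, at/before 11:00 PM → Municipal Certificate required.
Rule 5: closes 9:00 PM, after 7:00 PM; vehicles 15 > 10; is a registered nonprofit → Late-Night Authorization not required.
Rule 6: closes 9:00 PM, at/before 11:00 PM; vehicles 15 > 12; floor area 7,100 square feet > 3,400 square feet → Municipal Registration not required.
Rule 7: closes 9:00 PM, at/before 11:00 PM → exempt from Large Premises Certificate.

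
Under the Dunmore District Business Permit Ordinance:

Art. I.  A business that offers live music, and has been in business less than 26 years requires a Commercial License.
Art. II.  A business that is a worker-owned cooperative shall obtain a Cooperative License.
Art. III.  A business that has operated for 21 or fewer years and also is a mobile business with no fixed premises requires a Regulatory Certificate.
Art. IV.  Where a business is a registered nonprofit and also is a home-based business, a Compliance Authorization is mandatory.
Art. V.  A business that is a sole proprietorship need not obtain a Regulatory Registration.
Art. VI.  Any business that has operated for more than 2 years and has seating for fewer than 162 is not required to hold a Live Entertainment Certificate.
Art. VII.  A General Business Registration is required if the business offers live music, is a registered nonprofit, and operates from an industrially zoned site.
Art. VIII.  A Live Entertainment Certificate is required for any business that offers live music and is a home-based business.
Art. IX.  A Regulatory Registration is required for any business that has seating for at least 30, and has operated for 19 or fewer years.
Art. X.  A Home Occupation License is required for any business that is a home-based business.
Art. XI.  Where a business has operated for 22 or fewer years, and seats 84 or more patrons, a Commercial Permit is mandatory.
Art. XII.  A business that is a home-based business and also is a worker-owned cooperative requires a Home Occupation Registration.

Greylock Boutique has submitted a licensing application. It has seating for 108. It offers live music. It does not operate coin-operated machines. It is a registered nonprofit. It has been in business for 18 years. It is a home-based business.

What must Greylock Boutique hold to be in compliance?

Commercial License, Commercial Permit, Compliance Authorization, Home Occupation License, Regulatory Registration

Art. I. offers live music; years in business 18 < 26 → Commercial License required.
Art. II. is a registered nonprofit (not: is a worker-owned cooperative) → Cooperative License not required.
Art. III. years in business 18 ≤ 21; is a home-based business (not: is a mobile business with no fixed premises) → Regulatory Certificate not required.
Art. IV. is a registered nonprofit; is a home-based business → Compliance Authorization required.
Art. V. is a registered nonprofit (not: is a sole proprietorship) → Regulatory Registration exemption does not apply.
Art. VI. years in business 18 > 2; seating 108 < 162 → exempt from Live Entertainment Certificate.
Art. VII. offers live music; is a registered nonprofit; is a home-based business (not: operates from an industrially zoned site) → General Business Registration not required.
Art. VIII. offers live music; is a home-based business → Live Entertainment Certificate required.
Art. IX. seating 108 ≥ 30; years in business 18 ≤ 19 → Regulatory Registration required.
Art. X. is a home-based business → Home Occupation License required.
Art. XI. years in business 18 ≤ 22; seating 108 ≥ 84 → Commercial Permit required.
Art. XII. is a home-based business; is a registered nonprofit (not: is a worker-owned cooperative) → Home Occupation Registration not required.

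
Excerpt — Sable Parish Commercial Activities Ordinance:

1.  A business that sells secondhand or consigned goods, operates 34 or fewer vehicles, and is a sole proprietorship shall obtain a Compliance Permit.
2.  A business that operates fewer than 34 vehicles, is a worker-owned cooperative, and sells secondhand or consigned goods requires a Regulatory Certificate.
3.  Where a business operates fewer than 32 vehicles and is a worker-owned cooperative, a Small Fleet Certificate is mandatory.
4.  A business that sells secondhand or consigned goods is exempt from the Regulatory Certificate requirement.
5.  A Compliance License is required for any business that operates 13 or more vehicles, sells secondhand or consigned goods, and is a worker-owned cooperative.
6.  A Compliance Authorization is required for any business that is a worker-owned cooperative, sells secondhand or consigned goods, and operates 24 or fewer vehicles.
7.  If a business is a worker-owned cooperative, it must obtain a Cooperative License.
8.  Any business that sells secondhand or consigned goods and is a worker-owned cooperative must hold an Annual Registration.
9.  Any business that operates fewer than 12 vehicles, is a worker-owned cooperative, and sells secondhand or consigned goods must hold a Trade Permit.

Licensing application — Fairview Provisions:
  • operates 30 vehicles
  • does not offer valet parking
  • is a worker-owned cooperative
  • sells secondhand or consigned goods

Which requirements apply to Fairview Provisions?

Annual Registration, Compliance License, Cooperative License, Small Fleet Certificate

1. sells secondhand or consigned goods; vehicles 30 ≤ 34; is a worker-owned cooperative (not: is a sole proprietorship) → Compliance Permit not required.
2. vehicles 30 < 34; is a worker-owned cooperative; sells secondhand or consigned goods → Regulatory Certificate required.
3. vehicles 30 < 32; is a worker-owned cooperative → Small Fleet Certificate required.
4. sells secondhand or consigned goods → exempt from Regulatory Certificate.
5. vehicles 30 ≥ 13; sells secondhand or consigned goods; is a worker-owned cooperative → Compliance License required.
6. is a worker-owned cooperative; sells secondhand or consigned goods; vehicles 30 > 24 → Compliance Authorization not required.
7. is a worker-owned cooperative → Cooperative License required.
8. sells secondhand or consigned goods; is a worker-owned cooperative → Annual Registration required.
9. vehicles 30 ≥ 12; is a worker-owned cooperative; sells secondhand or consigned goods → Trade Permit not required.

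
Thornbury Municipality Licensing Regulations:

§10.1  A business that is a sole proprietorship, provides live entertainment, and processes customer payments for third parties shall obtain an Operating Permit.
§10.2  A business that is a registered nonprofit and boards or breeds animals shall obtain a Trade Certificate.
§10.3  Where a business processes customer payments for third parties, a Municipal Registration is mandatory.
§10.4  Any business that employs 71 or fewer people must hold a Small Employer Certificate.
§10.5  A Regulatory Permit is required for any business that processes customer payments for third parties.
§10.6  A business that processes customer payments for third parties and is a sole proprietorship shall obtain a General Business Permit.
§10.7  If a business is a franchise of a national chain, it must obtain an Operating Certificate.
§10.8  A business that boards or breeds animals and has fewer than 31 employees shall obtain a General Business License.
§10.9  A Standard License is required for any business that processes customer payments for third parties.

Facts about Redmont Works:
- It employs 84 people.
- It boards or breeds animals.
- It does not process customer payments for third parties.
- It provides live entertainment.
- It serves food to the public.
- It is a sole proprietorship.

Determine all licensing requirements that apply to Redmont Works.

§10.1 is a sole proprietorship; provides live entertainment; does not process customer payments for third parties → Operating Permit not required.
§10.2 is a sole proprietorship (not: is a registered nonprofit); boards or breeds animals → Trade Certificate not required.
§10.3 does not process customer payments for third parties → Municipal Registration not required.
§10.4 employees 84 > 71 → Small Employer Certificate not required.
§10.5 does not process customer payments for third parties → Regulatory Permit not required.
§10.6 does not process customer payments for third parties; is a sole proprietorship → General Business Permit not required.
§10.7 is a sole proprietorship (not: is a franchise of a national chain) → Operating Certificate not required.
§10.8 boards or breeds animals; employees 84 ≥ 31 → General Business License not required.
§10.9 does not process customer payments for third parties → Standard License not required.

None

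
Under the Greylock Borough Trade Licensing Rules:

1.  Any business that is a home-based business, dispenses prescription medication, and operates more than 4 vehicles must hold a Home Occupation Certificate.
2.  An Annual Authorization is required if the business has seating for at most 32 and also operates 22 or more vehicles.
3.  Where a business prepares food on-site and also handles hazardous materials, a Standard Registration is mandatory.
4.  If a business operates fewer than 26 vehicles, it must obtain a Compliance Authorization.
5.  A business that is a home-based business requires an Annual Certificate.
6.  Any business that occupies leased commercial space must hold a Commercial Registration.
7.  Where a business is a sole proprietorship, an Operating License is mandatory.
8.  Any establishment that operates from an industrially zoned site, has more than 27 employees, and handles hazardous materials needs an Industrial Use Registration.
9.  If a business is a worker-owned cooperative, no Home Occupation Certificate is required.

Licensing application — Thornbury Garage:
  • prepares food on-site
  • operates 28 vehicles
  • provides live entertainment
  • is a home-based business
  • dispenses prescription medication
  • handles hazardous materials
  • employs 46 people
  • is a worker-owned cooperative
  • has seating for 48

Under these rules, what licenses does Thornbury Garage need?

1. is a home-based business; dispenses prescription medication; vehicles 28 > 4 → Home Occupation Certificate required.
2. seating 48 > 32; vehicles 28 ≥ 22 → Annual Authorization not required.
3. prepares food on-site; handles hazardous materials → Standard Registration required.
4. vehicles 28 ≥ 26 → Compliance Authorization not required.
5. is a home-based business → Annual Certificate required.
6. is a home-based business (not: occupies leased commercial space) → Commercial Registration not required.
7. is a worker-owned cooperative (not: is a sole proprietorship) → Operating License not required.
8. is a home-based business (not: operates from an industrially zoned site); employees 46 > 27; handles hazardous materials → Industrial Use Registration not required.
9. is a worker-owned cooperative → exempt from Home Occupation Certificate.

Annual Certificate, Standard Registration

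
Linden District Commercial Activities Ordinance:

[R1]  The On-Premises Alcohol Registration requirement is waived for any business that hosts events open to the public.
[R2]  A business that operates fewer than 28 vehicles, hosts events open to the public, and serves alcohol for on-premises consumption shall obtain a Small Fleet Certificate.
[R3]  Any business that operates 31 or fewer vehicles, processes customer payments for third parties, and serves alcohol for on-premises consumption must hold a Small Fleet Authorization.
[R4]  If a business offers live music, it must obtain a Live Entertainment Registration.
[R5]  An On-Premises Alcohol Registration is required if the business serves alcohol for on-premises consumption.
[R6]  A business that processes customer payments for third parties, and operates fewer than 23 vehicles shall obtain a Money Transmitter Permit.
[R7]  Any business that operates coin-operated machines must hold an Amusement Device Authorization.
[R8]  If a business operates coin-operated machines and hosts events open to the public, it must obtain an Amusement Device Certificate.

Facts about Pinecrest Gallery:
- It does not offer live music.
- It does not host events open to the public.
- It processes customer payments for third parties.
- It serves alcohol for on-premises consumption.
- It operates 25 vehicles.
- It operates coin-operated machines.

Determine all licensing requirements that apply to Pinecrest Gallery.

Amusement Device Authorization, On-Premises Alcohol Registration, Small Fleet Authorization

[R1] does not host events open to the public → On-Premises Alcohol Registration exemption does not apply.
[R2] vehicles 25 < 28; does not host events open to the public; serves alcohol for on-premises consumption → Small Fleet Certificate not required.
[R3] vehicles 25 ≤ 31; processes customer payments for third parties; serves alcohol for on-premises consumption → Small Fleet Authorization required.
[R4] does not offer live music → Live Entertainment Registration not required.
[R5] serves alcohol for on-premises consumption → On-Premises Alcohol Registration required.
[R6] processes customer payments for third parties; vehicles 25 ≥ 23 → Money Transmitter Permit not required.
[R7] operates coin-operated machines → Amusement Device Authorization required.
[R8] operates coin-operated machines; does not host events open to the public → Amusement Device Certificate not required.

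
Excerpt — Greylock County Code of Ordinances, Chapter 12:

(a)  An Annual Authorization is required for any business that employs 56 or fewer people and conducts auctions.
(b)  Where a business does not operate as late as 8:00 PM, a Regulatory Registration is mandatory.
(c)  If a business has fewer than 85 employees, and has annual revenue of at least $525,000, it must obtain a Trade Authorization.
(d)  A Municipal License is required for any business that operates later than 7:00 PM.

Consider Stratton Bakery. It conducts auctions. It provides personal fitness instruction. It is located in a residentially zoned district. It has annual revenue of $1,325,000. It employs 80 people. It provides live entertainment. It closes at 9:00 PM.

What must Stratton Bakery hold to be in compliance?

(a) employees 80 > 56; conducts auctions → Annual Authorization not required.
(b) closes 9:00 PM, after 8:00 PM → Regulatory Registration not required.
(c) employees 80 < 85; revenue $1,325,000 ≥ $525,000 → Trade Authorization required.
(d) closes 9:00 PM, after 7:00 PM → Municipal License required.

Municipal License, Trade Authorization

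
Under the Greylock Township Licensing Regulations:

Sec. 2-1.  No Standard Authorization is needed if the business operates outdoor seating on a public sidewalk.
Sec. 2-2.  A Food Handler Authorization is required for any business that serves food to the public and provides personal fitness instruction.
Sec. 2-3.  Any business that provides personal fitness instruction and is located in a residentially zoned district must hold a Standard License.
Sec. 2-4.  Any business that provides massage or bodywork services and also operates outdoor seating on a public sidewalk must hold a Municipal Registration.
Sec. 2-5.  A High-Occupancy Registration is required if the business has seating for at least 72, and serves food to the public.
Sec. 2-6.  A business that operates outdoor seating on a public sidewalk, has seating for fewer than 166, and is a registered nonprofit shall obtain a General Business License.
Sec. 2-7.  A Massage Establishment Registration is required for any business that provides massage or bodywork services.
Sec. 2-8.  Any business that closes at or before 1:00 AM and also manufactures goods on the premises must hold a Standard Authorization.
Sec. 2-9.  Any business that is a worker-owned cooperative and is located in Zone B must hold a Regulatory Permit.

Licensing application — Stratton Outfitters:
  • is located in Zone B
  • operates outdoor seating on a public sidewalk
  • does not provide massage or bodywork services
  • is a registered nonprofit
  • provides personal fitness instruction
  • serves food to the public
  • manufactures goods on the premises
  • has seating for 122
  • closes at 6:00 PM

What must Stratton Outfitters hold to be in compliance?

Food Handler Authorization, General Business License, High-Occupancy Registration

Sec. 2-1. operates outdoor seating on a public sidewalk → exempt from Standard Authorization.
Sec. 2-2. serves food to the public; provides personal fitness instruction → Food Handler Authorization required.
Sec. 2-3. provides personal fitness instruction; is located in Zone B (not: is located in a residentially zoned district) → Standard License not required.
Sec. 2-4. does not provide massage or bodywork services; operates outdoor seating on a public sidewalk → Municipal Registration not required.
Sec. 2-5. seating 122 ≥ 72; serves food to the public → High-Occupancy Registration required.
Sec. 2-6. operates outdoor seating on a public sidewalk; seating 122 < 166; is a registered nonprofit → General Business License required.
Sec. 2-7. does not provide massage or bodywork services → Massage Establishment Registration not required.
Sec. 2-8. closes 6:00 PM, at/before 1:00 AM; manufactures goods on the premises → Standard Authorization required.
Sec. 2-9. is a registered nonprofit (not: is a worker-owned cooperative); is located in Zone B → Regulatory Permit not required.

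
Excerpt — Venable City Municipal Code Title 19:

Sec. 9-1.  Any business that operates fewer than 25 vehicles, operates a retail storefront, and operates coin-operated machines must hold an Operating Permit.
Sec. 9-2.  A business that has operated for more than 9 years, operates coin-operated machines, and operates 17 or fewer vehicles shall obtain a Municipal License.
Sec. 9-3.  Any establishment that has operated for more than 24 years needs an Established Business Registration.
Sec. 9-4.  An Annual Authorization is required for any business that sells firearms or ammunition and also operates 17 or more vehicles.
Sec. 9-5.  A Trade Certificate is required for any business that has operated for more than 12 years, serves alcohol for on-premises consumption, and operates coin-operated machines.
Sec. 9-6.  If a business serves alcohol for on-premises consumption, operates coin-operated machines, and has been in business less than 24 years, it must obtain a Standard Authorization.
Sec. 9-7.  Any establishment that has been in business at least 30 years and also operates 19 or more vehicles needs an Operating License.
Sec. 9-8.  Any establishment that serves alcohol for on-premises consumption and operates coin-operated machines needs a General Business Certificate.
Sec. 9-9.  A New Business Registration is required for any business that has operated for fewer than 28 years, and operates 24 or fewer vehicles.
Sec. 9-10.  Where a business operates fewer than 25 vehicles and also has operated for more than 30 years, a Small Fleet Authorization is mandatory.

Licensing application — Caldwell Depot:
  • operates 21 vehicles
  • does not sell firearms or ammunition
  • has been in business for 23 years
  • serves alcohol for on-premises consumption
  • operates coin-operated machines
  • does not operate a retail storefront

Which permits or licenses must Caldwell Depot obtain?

General Business Certificate, New Business Registration, Standard Authorization, Trade Certificate

Sec. 9-1. vehicles 21 < 25; does not operate a retail storefront; operates coin-operated machines → Operating Permit not required.
Sec. 9-2. years in business 23 > 9; operates coin-operated machines; vehicles 21 > 17 → Municipal License not required.
Sec. 9-3. years in business 23 ≤ 24 → Established Business Registration not required.
Sec. 9-4. does not sell firearms or ammunition; vehicles 21 ≥ 17 → Annual Authorization not required.
Sec. 9-5. years in business 23 > 12; serves alcohol for on-premises consumption; operates coin-operated machines → Trade Certificate required.
Sec. 9-6. serves alcohol for on-premises consumption; operates coin-operated machines; years in business 23 < 24 → Standard Authorization required.
Sec. 9-7. years in business 23 < 30; vehicles 21 ≥ 19 → Operating License not required.
Sec. 9-8. serves alcohol for on-premises consumption; operates coin-operated machines → General Business Certificate required.
Sec. 9-9. years in business 23 < 28; vehicles 21 ≤ 24 → New Business Registration required.
Sec. 9-10. vehicles 21 < 25; years in business 23 ≤ 30 → Small Fleet Authorization not required.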